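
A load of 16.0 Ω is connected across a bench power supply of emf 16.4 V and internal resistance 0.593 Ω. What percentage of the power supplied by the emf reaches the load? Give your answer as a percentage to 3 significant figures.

96.4 %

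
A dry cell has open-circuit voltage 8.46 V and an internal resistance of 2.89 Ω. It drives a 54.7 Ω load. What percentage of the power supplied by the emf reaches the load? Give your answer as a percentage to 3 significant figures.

95.0 %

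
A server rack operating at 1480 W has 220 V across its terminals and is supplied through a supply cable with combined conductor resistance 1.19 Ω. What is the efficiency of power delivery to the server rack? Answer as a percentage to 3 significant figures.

I = P / V = 1480 / 220 = 6.727 A through the supply cable.
P_line = I² R_line = (6.727)² × 1.19 = 53.85 W
P_source = P_load + P_line = 1480 + 53.85 = 1534 W
η = P_load / P_source = 1480 / 1534 = 0.9649

96.5 %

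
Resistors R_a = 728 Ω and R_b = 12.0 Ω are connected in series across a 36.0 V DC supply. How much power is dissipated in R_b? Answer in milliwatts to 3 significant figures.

The current is common to all series resistors; compute it, then apply P = I²R for the target.
R_total = 728 + 12.0 = 740.0 Ω
I = V / R_total = 36.0 / 740.0 = 0.04865 A
P_R_b = I² × R_b = (0.04865)² × 12.0 = 0.02840 W

28.4 mW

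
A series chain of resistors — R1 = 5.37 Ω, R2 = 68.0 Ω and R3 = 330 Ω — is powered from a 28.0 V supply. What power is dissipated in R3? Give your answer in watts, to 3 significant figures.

The current is common to all series resistors; compute it, then apply P = I²R for the target.
R_total = 5.37 + 68.0 + 330 = 403.4 Ω
I = V / R_total = 28.0 / 403.4 = 0.06942 A
P_R3 = I² × R3 = (0.06942)² × 330 = 1.590 W

1.59 W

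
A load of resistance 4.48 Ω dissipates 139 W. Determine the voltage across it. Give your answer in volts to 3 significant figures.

Inverting the appropriate power form: V = √(P R).
V = √(139 × 4.48) = 24.95 V

25.0 V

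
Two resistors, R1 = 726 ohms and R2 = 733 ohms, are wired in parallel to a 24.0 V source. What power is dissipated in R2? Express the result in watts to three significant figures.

Each parallel branch sees the full supply voltage, so P = V²/R applies directly to the target branch.
P_R2 = V² / R2 = (24.0)² / 733 Ω = 0.7858 W

0.786 W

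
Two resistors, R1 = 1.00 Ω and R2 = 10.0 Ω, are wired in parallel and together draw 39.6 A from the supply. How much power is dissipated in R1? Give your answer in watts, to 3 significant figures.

1300 W

Only the total current is stated, so first find the parallel equivalent to get the voltage across the combination.
1/R_eq = 1/1.00 + 1/10.0 ⇒ R_eq = 0.9091 Ω
V = I_total × R_eq = 39.60 × 0.9091 = 36.00 V
P_R1 = V² / R1 = (36.00)² / 1.00 = 1296 W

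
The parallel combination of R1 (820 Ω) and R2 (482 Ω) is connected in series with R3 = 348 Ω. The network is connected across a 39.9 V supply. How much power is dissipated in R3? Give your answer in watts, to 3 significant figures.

Collapse the R1‖R2 pair into one equivalent R_p; then R_p and R3 form a series string.
R_p = (820×482)/(820+482) = 303.6 Ω
R_total = R_p + 348 = 303.6 + 348 = 651.6 Ω
I = V / R_total = 39.9 / 651.6 = 0.06124 A
R3 carries the full series current, so P = I²R.
P_R3 = (0.06124)² × 348 = 1.305 W

1.31 W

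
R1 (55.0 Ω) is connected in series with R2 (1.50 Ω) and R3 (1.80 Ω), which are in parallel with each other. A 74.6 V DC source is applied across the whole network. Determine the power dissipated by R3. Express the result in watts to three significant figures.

0.664 W

Reduce the parallel pair to R_p first; the network is then a simple series string.
R_p = (1.50×1.80)/(1.50+1.80) = 0.8182 Ω
R_total = 55.0 + 0.8182 = 55.82 Ω
I = V / R_total = 74.6 / 55.82 = 1.336 A
Voltage across the parallel pair: V_p = I × R_p = 1.336 × 0.8182 = 1.093 V
R3 is across V_p, so use P = V²/R for that branch.
P_R3 = (1.093)² / 1.80 = 0.6643 W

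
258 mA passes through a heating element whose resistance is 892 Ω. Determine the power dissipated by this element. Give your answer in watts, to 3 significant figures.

59.4 W

Current and resistance are given, so P = I²R is the direct form.
P = (0.2580 A)² × 892 Ω = 59.38 W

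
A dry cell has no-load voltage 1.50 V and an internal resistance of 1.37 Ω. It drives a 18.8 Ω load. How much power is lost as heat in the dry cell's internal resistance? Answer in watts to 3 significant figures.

0.00758 W

The internal resistance carries the same current as the load; P_int = I²r.
I = ε / (r + R) = 1.50 / (1.37 + 18.8) = 0.07437 A
P_int = I² r = (0.07437)² × 1.37 = 0.007577 W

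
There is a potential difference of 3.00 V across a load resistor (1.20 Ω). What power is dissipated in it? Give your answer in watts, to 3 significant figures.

7.50 W

Voltage and resistance are given, so P = V²/R is the one-step route.
P = (3.00 V)² / 1.20 Ω = 7.500 W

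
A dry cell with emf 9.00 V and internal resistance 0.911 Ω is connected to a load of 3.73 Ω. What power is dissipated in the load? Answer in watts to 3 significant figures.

Load and internal resistance form a series loop — compute the loop current, then the load power via I²R.
I = ε / (r + R) = 9.00 / (0.911 + 3.73) = 1.939 A
P_load = I² R = (1.939)² × 3.73 = 14.03 W

14.0 W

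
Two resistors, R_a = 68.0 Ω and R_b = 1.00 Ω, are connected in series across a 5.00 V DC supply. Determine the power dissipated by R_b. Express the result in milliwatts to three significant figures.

5.25 mW

The current is common to all series resistors; compute it, then apply P = I²R for the target.
R_total = 68.0 + 1.00 = 69.00 Ω
I = V / R_total = 5.00 / 69.00 = 0.07246 A
P_R_b = I² × R_b = (0.07246)² × 1.00 = 0.005251 W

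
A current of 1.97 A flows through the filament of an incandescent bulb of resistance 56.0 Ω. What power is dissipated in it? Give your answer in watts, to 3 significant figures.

Current and resistance are given, so P = I²R is the direct form.
P = (1.970 A)² × 56.0 Ω = 217.3 W

217 W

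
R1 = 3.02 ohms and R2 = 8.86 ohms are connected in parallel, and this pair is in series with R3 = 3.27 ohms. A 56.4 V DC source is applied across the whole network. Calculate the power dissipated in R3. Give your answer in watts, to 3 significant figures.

Combine R1 and R2 into their parallel equivalent first, reducing the network to two series resistors.
R_p = (3.02×8.86)/(3.02+8.86) = 2.252 Ω
R_total = R_p + 3.27 = 2.252 + 3.27 = 5.522 Ω
I = V / R_total = 56.4 / 5.522 = 10.21 A
R3 carries the full series current, so P = I²R.
P_R3 = (10.21)² × 3.27 = 341.1 W

341 W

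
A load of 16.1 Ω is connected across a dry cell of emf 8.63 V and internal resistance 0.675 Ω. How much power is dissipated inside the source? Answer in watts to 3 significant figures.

r is in series with the load, so it carries the full circuit current — the loss in it is I²r.
I = ε / (r + R) = 8.63 / (0.675 + 16.1) = 0.5145 A
P_int = I² r = (0.5145)² × 0.675 = 0.1786 W

0.179 W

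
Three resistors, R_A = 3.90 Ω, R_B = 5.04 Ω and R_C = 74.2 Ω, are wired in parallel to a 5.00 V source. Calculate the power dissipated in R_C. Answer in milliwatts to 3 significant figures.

R_C sits directly across the source, so P = V²/R with V = 5.00 V.
P_R_C = V² / R_C = (5.00)² / 74.2 Ω = 0.3369 W

337 mW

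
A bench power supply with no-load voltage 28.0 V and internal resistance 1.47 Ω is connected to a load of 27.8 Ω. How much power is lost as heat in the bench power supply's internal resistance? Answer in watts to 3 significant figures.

r is in series with the load, so it carries the full circuit current — the loss in it is I²r.
I = ε / (r + R) = 28.0 / (1.47 + 27.8) = 0.9566 A
P_int = I² r = (0.9566)² × 1.47 = 1.345 W

1.35 W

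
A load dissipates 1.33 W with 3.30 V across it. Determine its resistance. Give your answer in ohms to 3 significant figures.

Rearranging the power relation for the two known quantities gives R = V² / P.
R = (3.30)² / 1.33 = 8.188 Ω

8.19 Ω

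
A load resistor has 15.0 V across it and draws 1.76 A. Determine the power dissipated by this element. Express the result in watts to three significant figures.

26.4 W

Since both terminal voltage and current are stated, P = V I gives the power in one step.
P = 15.0 V × 1.760 A = 26.40 W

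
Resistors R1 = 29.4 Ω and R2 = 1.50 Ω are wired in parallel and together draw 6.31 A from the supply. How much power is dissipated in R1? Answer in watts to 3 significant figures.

Only the total current is stated, so first find the parallel equivalent to get the voltage across the combination.
1/R_eq = 1/29.4 + 1/1.50 ⇒ R_eq = 1.427 Ω
V = I_total × R_eq = 6.310 × 1.427 = 9.006 V
P_R1 = V² / R1 = (9.006)² / 29.4 = 2.758 W

2.76 W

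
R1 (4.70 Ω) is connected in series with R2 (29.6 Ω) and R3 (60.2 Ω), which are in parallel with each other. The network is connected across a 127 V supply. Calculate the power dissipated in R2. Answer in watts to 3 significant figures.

First combine the parallel branches into one equivalent R_p, then R1 + R_p is a series pair.
R_p = (29.6×60.2)/(29.6+60.2) = 19.84 Ω
R_total = 4.70 + 19.84 = 24.54 Ω
I = V / R_total = 127 / 24.54 = 5.175 A
Voltage across the parallel pair: V_p = I × R_p = 5.175 × 19.84 = 102.7 V
With V_p across R2, its power is V_p²/R2.
P_R2 = (102.7)² / 29.6 = 356.2 W

356 W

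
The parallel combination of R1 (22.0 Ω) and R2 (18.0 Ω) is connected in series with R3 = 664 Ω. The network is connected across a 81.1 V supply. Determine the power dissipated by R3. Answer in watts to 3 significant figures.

First find R_p for the parallel pair, then treat R_p + R3 as a series loop.
R_p = (22.0×18.0)/(22.0+18.0) = 9.900 Ω
R_total = R_p + 664 = 9.900 + 664 = 673.9 Ω
I = V / R_total = 81.1 / 673.9 = 0.1203 A
All the supply current flows through R3; use P = I²R3.
P_R3 = (0.1203)² × 664 = 9.617 W

9.62 W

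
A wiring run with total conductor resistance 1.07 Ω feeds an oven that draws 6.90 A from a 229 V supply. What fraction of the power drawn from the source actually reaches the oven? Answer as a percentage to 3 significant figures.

96.8 %

The wiring run carries the full 6.90 A.
P_line = I² R_line = (6.900)² × 1.07 = 50.94 W
P_source = V I = 229 × 6.900 = 1580 W; P_load = 1529 W
η = P_load / P_source = 1529 / 1580 = 0.9678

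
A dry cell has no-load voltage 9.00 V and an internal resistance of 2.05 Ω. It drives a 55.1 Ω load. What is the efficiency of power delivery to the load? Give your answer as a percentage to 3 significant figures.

Efficiency is P_load / P_total. With a series r and R sharing the same I, P = I²R for each, so η = R/(R+r).
η = R / (R + r) = 55.1 / (55.1 + 2.05) = 0.9641

96.4 %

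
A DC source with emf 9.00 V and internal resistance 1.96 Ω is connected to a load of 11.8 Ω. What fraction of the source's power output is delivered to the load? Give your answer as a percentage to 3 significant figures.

The source delivers εI, of which I²R reaches the load and I²r is lost; since I is common, η = R/(R+r).
η = R / (R + r) = 11.8 / (11.8 + 1.96) = 0.8576

85.8 %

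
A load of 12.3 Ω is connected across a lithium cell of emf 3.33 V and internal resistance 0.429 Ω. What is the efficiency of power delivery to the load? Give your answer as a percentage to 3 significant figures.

The source delivers εI, of which I²R reaches the load and I²r is lost; since I is common, η = R/(R+r).
η = R / (R + r) = 12.3 / (12.3 + 0.429) = 0.9663

96.6 %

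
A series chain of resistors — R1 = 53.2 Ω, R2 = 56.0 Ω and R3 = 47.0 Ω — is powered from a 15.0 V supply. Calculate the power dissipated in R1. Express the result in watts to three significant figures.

0.491 W

In a series string the same current flows through every resistor — find that current, then P = I²R for the one we want.
R_total = 53.2 + 56.0 + 47.0 = 156.2 Ω
I = V / R_total = 15.0 / 156.2 = 0.09603 A
P_R1 = I² × R1 = (0.09603)² × 53.2 = 0.4906 W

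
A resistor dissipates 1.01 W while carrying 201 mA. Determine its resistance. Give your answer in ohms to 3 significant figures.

From P = V I = I²R = V²/R, with the two given quantities we get R = P / I².
R = 1.01 / (0.2010)² = 25.00 Ω

25.0 Ω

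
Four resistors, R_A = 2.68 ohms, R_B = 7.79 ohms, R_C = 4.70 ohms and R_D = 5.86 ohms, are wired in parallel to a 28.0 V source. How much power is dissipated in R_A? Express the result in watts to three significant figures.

R_A sits directly across the source, so P = V²/R with V = 28.0 V.
P_R_A = V² / R_A = (28.0)² / 2.68 Ω = 292.5 W

293 W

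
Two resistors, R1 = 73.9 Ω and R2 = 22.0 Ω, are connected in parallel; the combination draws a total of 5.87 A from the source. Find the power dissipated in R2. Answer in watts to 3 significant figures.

The branches share the same voltage, but only the total current is given — find V from the equivalent resistance first.
1/R_eq = 1/73.9 + 1/22.0 ⇒ R_eq = 16.95 Ω
V = I_total × R_eq = 5.870 × 16.95 = 99.51 V
P_R2 = V² / R2 = (99.51)² / 22.0 = 450.1 W

450 W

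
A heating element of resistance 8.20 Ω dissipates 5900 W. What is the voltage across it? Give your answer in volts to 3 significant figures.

The two known quantities fix the third via V = √(P R).
V = √(5900 × 8.20) = 220.0 V

220 V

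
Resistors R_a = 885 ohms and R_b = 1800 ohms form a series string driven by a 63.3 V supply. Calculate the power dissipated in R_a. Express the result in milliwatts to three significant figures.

492 mW

Series elements share the same current, so find I first, then use P = I²R.
R_total = 885 + 1800 = 2685 Ω
I = V / R_total = 63.3 / 2685 = 0.02358 A
P_R_a = I² × R_a = (0.02358)² × 885 = 0.4919 W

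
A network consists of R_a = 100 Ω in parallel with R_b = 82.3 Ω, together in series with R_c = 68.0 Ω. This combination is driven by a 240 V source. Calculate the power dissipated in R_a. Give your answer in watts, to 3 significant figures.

Collapse the R_a‖R_b pair into one equivalent R_p; then R_p and R_c form a series string.
R_p = (100×82.3)/(100+82.3) = 45.15 Ω
R_total = R_p + 68.0 = 45.15 + 68.0 = 113.1 Ω
I = V / R_total = 240 / 113.1 = 2.121 A
Voltage across the parallel pair: V_p = I × R_p = 2.121 × 45.15 = 95.76 V
R_a sits across V_p; its power is V_p²/R.
P_R_a = (95.76)² / 100 = 91.70 W

91.7 W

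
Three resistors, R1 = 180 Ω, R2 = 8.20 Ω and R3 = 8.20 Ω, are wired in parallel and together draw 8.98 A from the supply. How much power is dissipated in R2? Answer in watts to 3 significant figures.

We need the common branch voltage; get it from I_total × R_eq, then P = V²/R for the branch.
1/R_eq = 1/180 + 1/8.20 + 1/8.20 ⇒ R_eq = 4.009 Ω
V = I_total × R_eq = 8.980 × 4.009 = 36.00 V
P_R2 = V² / R2 = (36.00)² / 8.20 = 158.0 W

158 W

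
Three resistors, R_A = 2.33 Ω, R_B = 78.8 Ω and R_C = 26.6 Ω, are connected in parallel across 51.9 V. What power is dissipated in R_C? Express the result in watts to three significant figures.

Parallel branches share the same voltage; P = V²/R gives the branch power in one step.
P_R_C = V² / R_C = (51.9)² / 26.6 Ω = 101.3 W

101 W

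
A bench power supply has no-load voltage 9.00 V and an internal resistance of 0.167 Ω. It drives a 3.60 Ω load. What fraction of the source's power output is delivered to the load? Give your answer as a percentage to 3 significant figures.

95.6 %

η = P_load/(P_load+P_int) = I²R/(I²R+I²r) = R/(R+r) — the I² cancels for series elements.
η = R / (R + r) = 3.60 / (3.60 + 0.167) = 0.9557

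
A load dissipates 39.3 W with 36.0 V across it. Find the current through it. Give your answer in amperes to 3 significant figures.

Inverting the appropriate power form: I = P / V.
I = 39.3 / 36.0 = 1.092 A

1.09 A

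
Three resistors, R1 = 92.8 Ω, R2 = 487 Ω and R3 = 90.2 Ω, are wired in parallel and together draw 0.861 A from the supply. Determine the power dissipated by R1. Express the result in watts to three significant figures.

14.0 W

We need the common branch voltage; get it from I_total × R_eq, then P = V²/R for the branch.
1/R_eq = 1/92.8 + 1/487 + 1/90.2 ⇒ R_eq = 41.81 Ω
V = I_total × R_eq = 0.8610 × 41.81 = 36.00 V
P_R1 = V² / R1 = (36.00)² / 92.8 = 13.97 W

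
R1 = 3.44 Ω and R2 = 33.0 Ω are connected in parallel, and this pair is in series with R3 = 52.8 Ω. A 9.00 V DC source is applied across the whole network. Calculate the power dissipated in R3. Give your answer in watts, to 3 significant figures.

First find R_p for the parallel pair, then treat R_p + R3 as a series loop.
R_p = (3.44×33.0)/(3.44+33.0) = 3.115 Ω
R_total = R_p + 52.8 = 3.115 + 52.8 = 55.92 Ω
I = V / R_total = 9.00 / 55.92 = 0.1610 A
All the supply current flows through R3; use P = I²R3.
P_R3 = (0.1610)² × 52.8 = 1.368 W

1.37 W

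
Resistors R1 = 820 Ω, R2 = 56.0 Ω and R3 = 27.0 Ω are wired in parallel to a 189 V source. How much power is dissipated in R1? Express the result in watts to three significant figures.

Each parallel branch sees the full supply voltage, so P = V²/R applies directly to the target branch.
P_R1 = V² / R1 = (189)² / 820 Ω = 43.56 W

43.6 W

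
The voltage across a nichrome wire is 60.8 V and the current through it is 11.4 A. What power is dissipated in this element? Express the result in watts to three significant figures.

With V and I both given, power follows immediately from P = V I.
P = 60.8 V × 11.40 A = 693.1 W

693 W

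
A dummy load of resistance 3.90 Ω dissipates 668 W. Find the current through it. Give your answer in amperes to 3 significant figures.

13.1 A

Inverting the appropriate power form: I = √(P / R).
I = √(668 / 3.90) = 13.09 A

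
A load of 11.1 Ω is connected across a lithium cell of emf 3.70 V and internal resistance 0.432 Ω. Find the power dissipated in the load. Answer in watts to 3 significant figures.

1.14 W

Find the circuit current first, then P = I²R for the load (series elements share I).
I = ε / (r + R) = 3.70 / (0.432 + 11.1) = 0.3208 A
P_load = I² R = (0.3208)² × 11.1 = 1.143 W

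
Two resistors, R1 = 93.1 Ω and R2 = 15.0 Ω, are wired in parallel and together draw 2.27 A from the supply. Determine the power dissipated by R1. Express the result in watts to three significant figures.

9.24 W

Parallel branches share V, not I — compute V via R_eq, then use V²/R for the target branch.
1/R_eq = 1/93.1 + 1/15.0 ⇒ R_eq = 12.92 Ω
V = I_total × R_eq = 2.270 × 12.92 = 29.33 V
P_R1 = V² / R1 = (29.33)² / 93.1 = 9.237 W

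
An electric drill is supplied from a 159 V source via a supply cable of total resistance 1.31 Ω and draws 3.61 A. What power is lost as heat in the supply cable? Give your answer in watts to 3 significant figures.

The supply cable and load are in series, so the same current flows in both; the loss is I²R_line.
The supply cable carries the full 3.61 A.
P_line = I² R_line = (3.610)² × 1.31 = 17.07 W

17.1 W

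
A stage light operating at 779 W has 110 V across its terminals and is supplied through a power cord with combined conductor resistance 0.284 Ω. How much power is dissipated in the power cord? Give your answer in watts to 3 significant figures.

Only the current and the line resistance are needed for the I²R loss.
I = P / V = 779 / 110 = 7.082 A through the power cord.
P_line = I² R_line = (7.082)² × 0.284 = 14.24 W

14.2 W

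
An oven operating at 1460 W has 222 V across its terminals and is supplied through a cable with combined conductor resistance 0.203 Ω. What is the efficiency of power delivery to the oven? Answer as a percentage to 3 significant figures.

99.4 %

I = P / V = 1460 / 222 = 6.577 A through the cable.
P_line = I² R_line = (6.577)² × 0.203 = 8.780 W
P_source = P_load + P_line = 1460 + 8.780 = 1469 W
η = P_load / P_source = 1460 / 1469 = 0.9940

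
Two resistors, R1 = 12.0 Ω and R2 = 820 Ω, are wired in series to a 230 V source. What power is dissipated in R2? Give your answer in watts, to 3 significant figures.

62.7 W

Every series element carries the same I. Get I from the total resistance, then P = I² × R2.
R_total = 12.0 + 820 = 832.0 Ω
I = V / R_total = 230 / 832.0 = 0.2764 A
P_R2 = I² × R2 = (0.2764)² × 820 = 62.66 W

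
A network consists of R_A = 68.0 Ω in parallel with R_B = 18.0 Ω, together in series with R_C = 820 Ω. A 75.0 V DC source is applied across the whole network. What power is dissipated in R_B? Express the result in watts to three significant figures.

Combine R_A and R_B into their parallel equivalent first, reducing the network to two series resistors.
R_p = (68.0×18.0)/(68.0+18.0) = 14.23 Ω
R_total = R_p + 820 = 14.23 + 820 = 834.2 Ω
I = V / R_total = 75.0 / 834.2 = 0.08990 A
Voltage across the parallel pair: V_p = I × R_p = 0.08990 × 14.23 = 1.280 V
R_B has V_p across it, so P = V_p²/R_B.
P_R_B = (1.280)² / 18.0 = 0.09096 W

0.0910 W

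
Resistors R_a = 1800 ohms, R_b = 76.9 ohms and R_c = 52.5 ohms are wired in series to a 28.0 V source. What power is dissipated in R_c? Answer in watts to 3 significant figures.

0.0111 W

Series elements share the same current, so find I first, then use P = I²R.
R_total = 1800 + 76.9 + 52.5 = 1929 Ω
I = V / R_total = 28.0 / 1929 = 0.01451 A
P_R_c = I² × R_c = (0.01451)² × 52.5 = 0.01106 W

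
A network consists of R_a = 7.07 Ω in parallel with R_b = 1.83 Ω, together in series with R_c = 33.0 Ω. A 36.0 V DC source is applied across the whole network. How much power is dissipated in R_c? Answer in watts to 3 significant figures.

First find R_p for the parallel pair, then treat R_p + R_c as a series loop.
R_p = (7.07×1.83)/(7.07+1.83) = 1.454 Ω
R_total = R_p + 33.0 = 1.454 + 33.0 = 34.45 Ω
I = V / R_total = 36.0 / 34.45 = 1.045 A
All the supply current flows through R_c; use P = I²R_c.
P_R_c = (1.045)² × 33.0 = 36.03 W

36.0 W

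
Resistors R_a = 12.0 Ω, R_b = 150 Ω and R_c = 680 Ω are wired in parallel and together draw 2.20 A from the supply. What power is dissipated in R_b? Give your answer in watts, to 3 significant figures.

3.86 W

We need the common branch voltage; get it from I_total × R_eq, then P = V²/R for the branch.
1/R_eq = 1/12.0 + 1/150 + 1/680 ⇒ R_eq = 10.93 Ω
V = I_total × R_eq = 2.200 × 10.93 = 24.05 V
P_R_b = V² / R_b = (24.05)² / 150 = 3.856 W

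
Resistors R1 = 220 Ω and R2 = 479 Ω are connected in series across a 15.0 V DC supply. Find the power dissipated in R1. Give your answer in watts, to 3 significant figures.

The current is common to all series resistors; compute it, then apply P = I²R for the target.
R_total = 220 + 479 = 699.0 Ω
I = V / R_total = 15.0 / 699.0 = 0.02146 A
P_R1 = I² × R1 = (0.02146)² × 220 = 0.1013 W

0.101 W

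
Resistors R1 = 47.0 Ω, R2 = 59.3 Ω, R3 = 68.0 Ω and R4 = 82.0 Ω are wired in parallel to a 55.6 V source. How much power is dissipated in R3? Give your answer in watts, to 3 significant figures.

45.5 W

Each parallel branch sees the full supply voltage, so P = V²/R applies directly to the target branch.
P_R3 = V² / R3 = (55.6)² / 68.0 Ω = 45.46 W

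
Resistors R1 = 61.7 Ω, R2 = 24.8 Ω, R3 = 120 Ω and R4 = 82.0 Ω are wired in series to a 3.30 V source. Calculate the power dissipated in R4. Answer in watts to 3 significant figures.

Since the resistors are in series they all carry the loop current I = V/R_total; the power in any one is I²R.
R_total = 61.7 + 24.8 + 120 + 82.0 = 288.5 Ω
I = V / R_total = 3.30 / 288.5 = 0.01144 A
P_R4 = I² × R4 = (0.01144)² × 82.0 = 0.01073 W

0.0107 W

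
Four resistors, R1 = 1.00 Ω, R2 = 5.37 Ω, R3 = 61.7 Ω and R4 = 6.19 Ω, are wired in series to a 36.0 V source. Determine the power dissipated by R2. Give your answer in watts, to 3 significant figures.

Since the resistors are in series they all carry the loop current I = V/R_total; the power in any one is I²R.
R_total = 1.00 + 5.37 + 61.7 + 6.19 = 74.26 Ω
I = V / R_total = 36.0 / 74.26 = 0.4848 A
P_R2 = I² × R2 = (0.4848)² × 5.37 = 1.262 W

1.26 W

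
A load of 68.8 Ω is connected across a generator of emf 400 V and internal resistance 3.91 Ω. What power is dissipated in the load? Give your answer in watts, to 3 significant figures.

Find the circuit current first, then P = I²R for the load (series elements share I).
I = ε / (r + R) = 400 / (3.91 + 68.8) = 5.501 A
P_load = I² R = (5.501)² × 68.8 = 2082 W

2080 W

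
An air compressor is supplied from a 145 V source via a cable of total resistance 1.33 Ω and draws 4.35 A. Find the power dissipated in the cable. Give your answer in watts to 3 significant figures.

The cable and load are in series, so the same current flows in both; the loss is I²R_line.
The cable carries the full 4.35 A.
P_line = I² R_line = (4.350)² × 1.33 = 25.17 W

25.2 W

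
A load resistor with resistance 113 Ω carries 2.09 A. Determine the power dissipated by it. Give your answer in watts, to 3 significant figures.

Current and resistance are given, so P = I²R is the direct form.
P = (2.090 A)² × 113 Ω = 493.6 W

494 W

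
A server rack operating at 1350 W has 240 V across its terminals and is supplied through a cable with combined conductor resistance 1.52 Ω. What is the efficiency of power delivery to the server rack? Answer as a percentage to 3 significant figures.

96.6 %

I = P / V = 1350 / 240 = 5.625 A through the cable.
P_line = I² R_line = (5.625)² × 1.52 = 48.09 W
P_source = P_load + P_line = 1350 + 48.09 = 1398 W
η = P_load / P_source = 1350 / 1398 = 0.9656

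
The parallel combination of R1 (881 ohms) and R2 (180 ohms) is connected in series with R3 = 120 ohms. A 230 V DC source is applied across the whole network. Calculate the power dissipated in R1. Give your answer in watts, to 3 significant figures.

First find R_p for the parallel pair, then treat R_p + R3 as a series loop.
R_p = (881×180)/(881+180) = 149.5 Ω
R_total = R_p + 120 = 149.5 + 120 = 269.5 Ω
I = V / R_total = 230 / 269.5 = 0.8536 A
Voltage across the parallel pair: V_p = I × R_p = 0.8536 × 149.5 = 127.6 V
R1 sits across V_p; its power is V_p²/R.
P_R1 = (127.6)² / 881 = 18.47 W

18.5 W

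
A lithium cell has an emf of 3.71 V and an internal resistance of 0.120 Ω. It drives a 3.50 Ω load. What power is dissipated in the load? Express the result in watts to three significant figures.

3.68 W

The internal resistance and the load are in series, so the same I flows through both; get I from ε/(r+R), then I²R for the load.
I = ε / (r + R) = 3.71 / (0.120 + 3.50) = 1.025 A
P_load = I² R = (1.025)² × 3.50 = 3.676 W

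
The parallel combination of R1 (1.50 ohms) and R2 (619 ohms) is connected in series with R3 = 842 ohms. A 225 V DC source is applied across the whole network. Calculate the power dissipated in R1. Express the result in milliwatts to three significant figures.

106 mW

Reduce the parallel combination to a single R_p; the circuit then becomes R_p in series with the remaining resistor.
R_p = (1.50×619)/(1.50+619) = 1.496 Ω
R_total = R_p + 842 = 1.496 + 842 = 843.5 Ω
I = V / R_total = 225 / 843.5 = 0.2667 A
Voltage across the parallel pair: V_p = I × R_p = 0.2667 × 1.496 = 0.3992 V
R1 has V_p across it, so P = V_p²/R1.
P_R1 = (0.3992)² / 1.50 = 0.1062 W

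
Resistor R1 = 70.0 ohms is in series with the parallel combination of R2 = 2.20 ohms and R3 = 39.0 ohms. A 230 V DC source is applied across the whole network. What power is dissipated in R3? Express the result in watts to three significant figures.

1.13 W

Reduce the parallel pair to R_p first; the network is then a simple series string.
R_p = (2.20×39.0)/(2.20+39.0) = 2.083 Ω
R_total = 70.0 + 2.083 = 72.08 Ω
I = V / R_total = 230 / 72.08 = 3.191 A
Voltage across the parallel pair: V_p = I × R_p = 3.191 × 2.083 = 6.645 V
With V_p across R3, its power is V_p²/R3.
P_R3 = (6.645)² / 39.0 = 1.132 W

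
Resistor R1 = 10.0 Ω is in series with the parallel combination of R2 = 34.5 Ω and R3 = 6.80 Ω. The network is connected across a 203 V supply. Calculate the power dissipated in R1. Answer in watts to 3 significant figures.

Collapse R2‖R3 to a single equivalent, reducing the network to two series elements.
R_p = (34.5×6.80)/(34.5+6.80) = 5.680 Ω
R_total = 10.0 + 5.680 = 15.68 Ω
I = V / R_total = 203 / 15.68 = 12.95 A
The full supply current passes through R1: P = I²R.
P_R1 = (12.95)² × 10.0 = 1676 W

1680 W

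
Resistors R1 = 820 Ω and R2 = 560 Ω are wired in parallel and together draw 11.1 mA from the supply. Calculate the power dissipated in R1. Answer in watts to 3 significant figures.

0.0166 W

Only the total current is stated, so first find the parallel equivalent to get the voltage across the combination.
1/R_eq = 1/820 + 1/560 ⇒ R_eq = 332.8 Ω
V = I_total × R_eq = 0.01110 × 332.8 = 3.694 V
P_R1 = V² / R1 = (3.694)² / 820 = 0.01664 W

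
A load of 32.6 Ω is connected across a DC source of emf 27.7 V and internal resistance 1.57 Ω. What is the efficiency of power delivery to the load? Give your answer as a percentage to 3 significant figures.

95.4 %

Efficiency is P_load / P_total. With a series r and R sharing the same I, P = I²R for each, so η = R/(R+r).
η = R / (R + r) = 32.6 / (32.6 + 1.57) = 0.9541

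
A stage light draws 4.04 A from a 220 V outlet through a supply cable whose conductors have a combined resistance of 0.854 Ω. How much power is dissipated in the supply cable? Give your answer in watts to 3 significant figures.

13.9 W

The supply cable is a series resistance carrying the load current; its dissipation is I²R_line.
The supply cable carries the full 4.04 A.
P_line = I² R_line = (4.040)² × 0.854 = 13.94 W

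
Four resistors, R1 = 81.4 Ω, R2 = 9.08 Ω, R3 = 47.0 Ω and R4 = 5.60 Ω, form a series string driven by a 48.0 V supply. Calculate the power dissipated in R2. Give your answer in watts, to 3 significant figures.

1.02 W

In a series string the same current flows through every resistor — find that current, then P = I²R for the one we want.
R_total = 81.4 + 9.08 + 47.0 + 5.60 = 143.1 Ω
I = V / R_total = 48.0 / 143.1 = 0.3355 A
P_R2 = I² × R2 = (0.3355)² × 9.08 = 1.022 W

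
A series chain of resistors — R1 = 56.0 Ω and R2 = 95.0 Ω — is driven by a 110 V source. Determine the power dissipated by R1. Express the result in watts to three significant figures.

29.7 W

Since the resistors are in series they all carry the loop current I = V/R_total; the power in any one is I²R.
R_total = 56.0 + 95.0 = 151.0 Ω
I = V / R_total = 110 / 151.0 = 0.7285 A
P_R1 = I² × R1 = (0.7285)² × 56.0 = 29.72 W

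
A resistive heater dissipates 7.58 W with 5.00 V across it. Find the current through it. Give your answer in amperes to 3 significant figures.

The two known quantities fix the third via I = P / V.
I = 7.58 / 5.00 = 1.516 A

1.52 A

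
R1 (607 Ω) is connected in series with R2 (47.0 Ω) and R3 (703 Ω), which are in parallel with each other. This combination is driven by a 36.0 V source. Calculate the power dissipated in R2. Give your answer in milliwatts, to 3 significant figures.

126 mW

Replace R2 and R3 with their parallel equivalent so the circuit becomes R1 in series with R_p.
R_p = (47.0×703)/(47.0+703) = 44.05 Ω
R_total = 607 + 44.05 = 651.1 Ω
I = V / R_total = 36.0 / 651.1 = 0.05529 A
Voltage across the parallel pair: V_p = I × R_p = 0.05529 × 44.05 = 2.436 V
R2 is across V_p, so use P = V²/R for that branch.
P_R2 = (2.436)² / 47.0 = 0.1263 W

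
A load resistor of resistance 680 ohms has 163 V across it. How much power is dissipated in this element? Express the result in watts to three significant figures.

39.1 W

With V across and R both known, P = V²/R gives the dissipation directly.
P = (163 V)² / 680 Ω = 39.07 W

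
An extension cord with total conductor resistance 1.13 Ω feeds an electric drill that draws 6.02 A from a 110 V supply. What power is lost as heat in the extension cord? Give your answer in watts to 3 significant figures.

The extension cord and load are in series, so the same current flows in both; the loss is I²R_line.
The extension cord carries the full 6.02 A.
P_line = I² R_line = (6.020)² × 1.13 = 40.95 W

41.0 W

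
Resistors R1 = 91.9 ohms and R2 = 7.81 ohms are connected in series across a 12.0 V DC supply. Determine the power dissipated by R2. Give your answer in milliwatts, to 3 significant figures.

In a series string the same current flows through every resistor — find that current, then P = I²R for the one we want.
R_total = 91.9 + 7.81 = 99.71 Ω
I = V / R_total = 12.0 / 99.71 = 0.1203 A
P_R2 = I² × R2 = (0.1203)² × 7.81 = 0.1131 W

113 mW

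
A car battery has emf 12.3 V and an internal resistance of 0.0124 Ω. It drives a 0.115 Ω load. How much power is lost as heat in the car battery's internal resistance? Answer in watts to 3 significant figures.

The source's internal resistance is just another series element carrying I; its dissipation is I²r.
I = ε / (r + R) = 12.3 / (0.0124 + 0.115) = 96.55 A
P_int = I² r = (96.55)² × 0.0124 = 115.6 W

116 W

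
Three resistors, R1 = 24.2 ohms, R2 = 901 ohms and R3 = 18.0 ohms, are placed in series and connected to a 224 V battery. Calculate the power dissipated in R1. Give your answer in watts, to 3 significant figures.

1.36 W

Since the resistors are in series they all carry the loop current I = V/R_total; the power in any one is I²R.
R_total = 24.2 + 901 + 18.0 = 943.2 Ω
I = V / R_total = 224 / 943.2 = 0.2375 A
P_R1 = I² × R1 = (0.2375)² × 24.2 = 1.365 W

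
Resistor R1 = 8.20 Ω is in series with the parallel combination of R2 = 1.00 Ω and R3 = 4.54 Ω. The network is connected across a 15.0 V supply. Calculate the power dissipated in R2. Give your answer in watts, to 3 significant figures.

1.86 W

First combine the parallel branches into one equivalent R_p, then R1 + R_p is a series pair.
R_p = (1.00×4.54)/(1.00+4.54) = 0.8195 Ω
R_total = 8.20 + 0.8195 = 9.019 Ω
I = V / R_total = 15.0 / 9.019 = 1.663 A
Voltage across the parallel pair: V_p = I × R_p = 1.663 × 0.8195 = 1.363 V
R2 is across V_p, so use P = V²/R for that branch.
P_R2 = (1.363)² / 1.00 = 1.857 W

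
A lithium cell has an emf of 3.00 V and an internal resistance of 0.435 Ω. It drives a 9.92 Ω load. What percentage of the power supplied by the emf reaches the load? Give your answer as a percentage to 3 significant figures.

Efficiency is P_load / P_total. With a series r and R sharing the same I, P = I²R for each, so η = R/(R+r).
η = R / (R + r) = 9.92 / (9.92 + 0.435) = 0.9580

95.8 %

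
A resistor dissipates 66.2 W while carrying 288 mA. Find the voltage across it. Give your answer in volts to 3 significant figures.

230 V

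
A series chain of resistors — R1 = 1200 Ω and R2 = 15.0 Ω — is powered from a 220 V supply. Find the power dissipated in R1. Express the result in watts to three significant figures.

39.3 W

Every series element carries the same I. Get I from the total resistance, then P = I² × R1.
R_total = 1200 + 15.0 = 1215 Ω
I = V / R_total = 220 / 1215 = 0.1811 A
P_R1 = I² × R1 = (0.1811)² × 1200 = 39.34 W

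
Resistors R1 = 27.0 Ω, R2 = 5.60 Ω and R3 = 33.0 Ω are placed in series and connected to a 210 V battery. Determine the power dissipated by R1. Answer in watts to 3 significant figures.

277 W

Since the resistors are in series they all carry the loop current I = V/R_total; the power in any one is I²R.
R_total = 27.0 + 5.60 + 33.0 = 65.60 Ω
I = V / R_total = 210 / 65.60 = 3.201 A
P_R1 = I² × R1 = (3.201)² × 27.0 = 276.7 W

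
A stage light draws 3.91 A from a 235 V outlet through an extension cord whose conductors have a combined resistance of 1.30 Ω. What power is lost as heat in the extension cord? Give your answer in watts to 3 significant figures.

19.9 W

Only the current and the line resistance are needed for the I²R loss.
The extension cord carries the full 3.91 A.
P_line = I² R_line = (3.910)² × 1.30 = 19.87 W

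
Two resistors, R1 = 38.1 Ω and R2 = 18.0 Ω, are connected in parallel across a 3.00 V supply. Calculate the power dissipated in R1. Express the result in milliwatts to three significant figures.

236 mW

R1 sits directly across the source, so P = V²/R with V = 3.00 V.
P_R1 = V² / R1 = (3.00)² / 38.1 Ω = 0.2362 W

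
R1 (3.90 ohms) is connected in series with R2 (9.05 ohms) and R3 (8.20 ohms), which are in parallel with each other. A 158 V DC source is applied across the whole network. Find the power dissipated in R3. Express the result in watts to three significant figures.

First combine the parallel branches into one equivalent R_p, then R1 + R_p is a series pair.
R_p = (9.05×8.20)/(9.05+8.20) = 4.302 Ω
R_total = 3.90 + 4.302 = 8.202 Ω
I = V / R_total = 158 / 8.202 = 19.26 A
Voltage across the parallel pair: V_p = I × R_p = 19.26 × 4.302 = 82.87 V
R3 is across V_p, so use P = V²/R for that branch.
P_R3 = (82.87)² / 8.20 = 837.5 W

838 W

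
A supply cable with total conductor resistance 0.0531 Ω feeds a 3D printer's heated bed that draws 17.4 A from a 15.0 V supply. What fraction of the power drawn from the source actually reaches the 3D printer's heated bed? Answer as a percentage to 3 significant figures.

The supply cable carries the full 17.4 A.
P_line = I² R_line = (17.40)² × 0.0531 = 16.08 W
P_source = V I = 15.0 × 17.40 = 261.0 W; P_load = 244.9 W
η = P_load / P_source = 244.9 / 261.0 = 0.9384

93.8 %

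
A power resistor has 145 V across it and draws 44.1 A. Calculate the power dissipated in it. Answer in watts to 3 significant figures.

6390 W

With V and I both given, power follows immediately from P = V I.
P = 145 V × 44.10 A = 6394 W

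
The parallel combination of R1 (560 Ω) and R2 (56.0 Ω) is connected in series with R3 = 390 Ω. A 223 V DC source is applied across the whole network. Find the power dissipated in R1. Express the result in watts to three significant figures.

1.18 W

Collapse the R1‖R2 pair into one equivalent R_p; then R_p and R3 form a series string.
R_p = (560×56.0)/(560+56.0) = 50.91 Ω
R_total = R_p + 390 = 50.91 + 390 = 440.9 Ω
I = V / R_total = 223 / 440.9 = 0.5058 A
Voltage across the parallel pair: V_p = I × R_p = 0.5058 × 50.91 = 25.75 V
R1 has V_p across it, so P = V_p²/R1.
P_R1 = (25.75)² / 560 = 1.184 W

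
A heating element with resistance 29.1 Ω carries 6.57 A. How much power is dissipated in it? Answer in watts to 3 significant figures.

1260 W

Current and resistance are given, so P = I²R is the direct form.
P = (6.570 A)² × 29.1 Ω = 1256 W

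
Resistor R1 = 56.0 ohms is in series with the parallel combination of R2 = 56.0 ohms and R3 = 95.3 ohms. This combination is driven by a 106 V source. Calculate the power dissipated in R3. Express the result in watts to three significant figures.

17.6 W

Collapse R2‖R3 to a single equivalent, reducing the network to two series elements.
R_p = (56.0×95.3)/(56.0+95.3) = 35.27 Ω
R_total = 56.0 + 35.27 = 91.27 Ω
I = V / R_total = 106 / 91.27 = 1.161 A
Voltage across the parallel pair: V_p = I × R_p = 1.161 × 35.27 = 40.96 V
R3 sees V_p directly, so P = V_p² / R3.
P_R3 = (40.96)² / 95.3 = 17.61 W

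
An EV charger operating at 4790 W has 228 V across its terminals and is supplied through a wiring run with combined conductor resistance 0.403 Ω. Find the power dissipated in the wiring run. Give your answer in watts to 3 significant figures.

The wiring run is a series resistance carrying the load current; its dissipation is I²R_line.
I = P / V = 4790 / 228 = 21.01 A through the wiring run.
P_line = I² R_line = (21.01)² × 0.403 = 177.9 W

178 W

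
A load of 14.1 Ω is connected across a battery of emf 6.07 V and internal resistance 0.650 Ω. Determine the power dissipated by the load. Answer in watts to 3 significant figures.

Find the circuit current first, then P = I²R for the load (series elements share I).
I = ε / (r + R) = 6.07 / (0.650 + 14.1) = 0.4115 A
P_load = I² R = (0.4115)² × 14.1 = 2.388 W

2.39 W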